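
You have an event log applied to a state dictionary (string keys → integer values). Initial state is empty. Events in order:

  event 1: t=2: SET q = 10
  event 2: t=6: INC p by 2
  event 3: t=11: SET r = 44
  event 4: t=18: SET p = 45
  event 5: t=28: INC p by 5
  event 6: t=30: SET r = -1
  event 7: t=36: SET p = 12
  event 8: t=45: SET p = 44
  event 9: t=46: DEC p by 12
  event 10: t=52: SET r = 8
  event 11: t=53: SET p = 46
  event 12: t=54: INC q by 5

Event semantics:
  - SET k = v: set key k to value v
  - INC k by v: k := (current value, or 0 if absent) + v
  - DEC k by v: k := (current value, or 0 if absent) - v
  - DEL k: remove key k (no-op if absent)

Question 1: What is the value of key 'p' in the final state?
Answer: 46

Derivation:
Track key 'p' through all 12 events:
  event 1 (t=2: SET q = 10): p unchanged
  event 2 (t=6: INC p by 2): p (absent) -> 2
  event 3 (t=11: SET r = 44): p unchanged
  event 4 (t=18: SET p = 45): p 2 -> 45
  event 5 (t=28: INC p by 5): p 45 -> 50
  event 6 (t=30: SET r = -1): p unchanged
  event 7 (t=36: SET p = 12): p 50 -> 12
  event 8 (t=45: SET p = 44): p 12 -> 44
  event 9 (t=46: DEC p by 12): p 44 -> 32
  event 10 (t=52: SET r = 8): p unchanged
  event 11 (t=53: SET p = 46): p 32 -> 46
  event 12 (t=54: INC q by 5): p unchanged
Final: p = 46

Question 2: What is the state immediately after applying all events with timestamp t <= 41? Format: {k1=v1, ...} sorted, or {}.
Answer: {p=12, q=10, r=-1}

Derivation:
Apply events with t <= 41 (7 events):
  after event 1 (t=2: SET q = 10): {q=10}
  after event 2 (t=6: INC p by 2): {p=2, q=10}
  after event 3 (t=11: SET r = 44): {p=2, q=10, r=44}
  after event 4 (t=18: SET p = 45): {p=45, q=10, r=44}
  after event 5 (t=28: INC p by 5): {p=50, q=10, r=44}
  after event 6 (t=30: SET r = -1): {p=50, q=10, r=-1}
  after event 7 (t=36: SET p = 12): {p=12, q=10, r=-1}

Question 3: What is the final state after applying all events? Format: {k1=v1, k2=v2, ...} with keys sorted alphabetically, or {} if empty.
Answer: {p=46, q=15, r=8}

Derivation:
  after event 1 (t=2: SET q = 10): {q=10}
  after event 2 (t=6: INC p by 2): {p=2, q=10}
  after event 3 (t=11: SET r = 44): {p=2, q=10, r=44}
  after event 4 (t=18: SET p = 45): {p=45, q=10, r=44}
  after event 5 (t=28: INC p by 5): {p=50, q=10, r=44}
  after event 6 (t=30: SET r = -1): {p=50, q=10, r=-1}
  after event 7 (t=36: SET p = 12): {p=12, q=10, r=-1}
  after event 8 (t=45: SET p = 44): {p=44, q=10, r=-1}
  after event 9 (t=46: DEC p by 12): {p=32, q=10, r=-1}
  after event 10 (t=52: SET r = 8): {p=32, q=10, r=8}
  after event 11 (t=53: SET p = 46): {p=46, q=10, r=8}
  after event 12 (t=54: INC q by 5): {p=46, q=15, r=8}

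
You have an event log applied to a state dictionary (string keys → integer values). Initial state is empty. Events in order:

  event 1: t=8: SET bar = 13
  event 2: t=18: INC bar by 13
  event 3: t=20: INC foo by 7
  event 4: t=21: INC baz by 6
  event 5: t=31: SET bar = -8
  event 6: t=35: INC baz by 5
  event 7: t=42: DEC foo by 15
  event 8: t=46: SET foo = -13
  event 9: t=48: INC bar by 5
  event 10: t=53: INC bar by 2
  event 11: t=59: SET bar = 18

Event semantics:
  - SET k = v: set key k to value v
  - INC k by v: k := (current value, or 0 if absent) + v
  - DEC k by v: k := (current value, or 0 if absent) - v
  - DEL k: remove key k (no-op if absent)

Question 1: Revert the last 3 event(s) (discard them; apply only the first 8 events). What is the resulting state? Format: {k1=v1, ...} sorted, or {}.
Keep first 8 events (discard last 3):
  after event 1 (t=8: SET bar = 13): {bar=13}
  after event 2 (t=18: INC bar by 13): {bar=26}
  after event 3 (t=20: INC foo by 7): {bar=26, foo=7}
  after event 4 (t=21: INC baz by 6): {bar=26, baz=6, foo=7}
  after event 5 (t=31: SET bar = -8): {bar=-8, baz=6, foo=7}
  after event 6 (t=35: INC baz by 5): {bar=-8, baz=11, foo=7}
  after event 7 (t=42: DEC foo by 15): {bar=-8, baz=11, foo=-8}
  after event 8 (t=46: SET foo = -13): {bar=-8, baz=11, foo=-13}

Answer: {bar=-8, baz=11, foo=-13}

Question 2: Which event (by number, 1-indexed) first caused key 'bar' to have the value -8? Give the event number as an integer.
Looking for first event where bar becomes -8:
  event 1: bar = 13
  event 2: bar = 26
  event 3: bar = 26
  event 4: bar = 26
  event 5: bar 26 -> -8  <-- first match

Answer: 5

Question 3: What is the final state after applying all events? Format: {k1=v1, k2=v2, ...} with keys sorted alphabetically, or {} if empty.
  after event 1 (t=8: SET bar = 13): {bar=13}
  after event 2 (t=18: INC bar by 13): {bar=26}
  after event 3 (t=20: INC foo by 7): {bar=26, foo=7}
  after event 4 (t=21: INC baz by 6): {bar=26, baz=6, foo=7}
  after event 5 (t=31: SET bar = -8): {bar=-8, baz=6, foo=7}
  after event 6 (t=35: INC baz by 5): {bar=-8, baz=11, foo=7}
  after event 7 (t=42: DEC foo by 15): {bar=-8, baz=11, foo=-8}
  after event 8 (t=46: SET foo = -13): {bar=-8, baz=11, foo=-13}
  after event 9 (t=48: INC bar by 5): {bar=-3, baz=11, foo=-13}
  after event 10 (t=53: INC bar by 2): {bar=-1, baz=11, foo=-13}
  after event 11 (t=59: SET bar = 18): {bar=18, baz=11, foo=-13}

Answer: {bar=18, baz=11, foo=-13}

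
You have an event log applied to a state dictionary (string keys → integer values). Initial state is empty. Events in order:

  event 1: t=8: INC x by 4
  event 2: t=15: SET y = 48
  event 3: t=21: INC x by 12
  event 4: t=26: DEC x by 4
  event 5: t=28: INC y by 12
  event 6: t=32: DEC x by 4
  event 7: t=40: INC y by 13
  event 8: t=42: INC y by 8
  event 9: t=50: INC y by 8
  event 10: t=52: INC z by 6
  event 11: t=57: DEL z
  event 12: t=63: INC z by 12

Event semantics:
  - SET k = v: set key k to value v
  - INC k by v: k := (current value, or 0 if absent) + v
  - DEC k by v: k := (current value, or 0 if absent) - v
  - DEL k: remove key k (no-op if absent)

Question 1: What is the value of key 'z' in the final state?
Answer: 12

Derivation:
Track key 'z' through all 12 events:
  event 1 (t=8: INC x by 4): z unchanged
  event 2 (t=15: SET y = 48): z unchanged
  event 3 (t=21: INC x by 12): z unchanged
  event 4 (t=26: DEC x by 4): z unchanged
  event 5 (t=28: INC y by 12): z unchanged
  event 6 (t=32: DEC x by 4): z unchanged
  event 7 (t=40: INC y by 13): z unchanged
  event 8 (t=42: INC y by 8): z unchanged
  event 9 (t=50: INC y by 8): z unchanged
  event 10 (t=52: INC z by 6): z (absent) -> 6
  event 11 (t=57: DEL z): z 6 -> (absent)
  event 12 (t=63: INC z by 12): z (absent) -> 12
Final: z = 12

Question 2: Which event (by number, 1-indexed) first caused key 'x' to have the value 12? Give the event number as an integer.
Looking for first event where x becomes 12:
  event 1: x = 4
  event 2: x = 4
  event 3: x = 16
  event 4: x 16 -> 12  <-- first match

Answer: 4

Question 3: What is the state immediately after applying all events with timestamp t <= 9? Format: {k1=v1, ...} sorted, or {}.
Apply events with t <= 9 (1 events):
  after event 1 (t=8: INC x by 4): {x=4}

Answer: {x=4}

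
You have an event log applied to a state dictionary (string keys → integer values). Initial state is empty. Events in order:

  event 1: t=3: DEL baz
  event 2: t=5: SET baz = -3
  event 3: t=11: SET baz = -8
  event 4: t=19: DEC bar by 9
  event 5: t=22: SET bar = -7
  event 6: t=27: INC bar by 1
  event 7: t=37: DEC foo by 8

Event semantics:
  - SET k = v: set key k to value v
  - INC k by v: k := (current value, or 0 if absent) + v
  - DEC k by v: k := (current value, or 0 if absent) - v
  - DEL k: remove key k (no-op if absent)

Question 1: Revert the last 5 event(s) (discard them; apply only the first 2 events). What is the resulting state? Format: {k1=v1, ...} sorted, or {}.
Answer: {baz=-3}

Derivation:
Keep first 2 events (discard last 5):
  after event 1 (t=3: DEL baz): {}
  after event 2 (t=5: SET baz = -3): {baz=-3}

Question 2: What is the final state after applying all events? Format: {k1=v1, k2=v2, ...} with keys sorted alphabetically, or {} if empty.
Answer: {bar=-6, baz=-8, foo=-8}

Derivation:
  after event 1 (t=3: DEL baz): {}
  after event 2 (t=5: SET baz = -3): {baz=-3}
  after event 3 (t=11: SET baz = -8): {baz=-8}
  after event 4 (t=19: DEC bar by 9): {bar=-9, baz=-8}
  after event 5 (t=22: SET bar = -7): {bar=-7, baz=-8}
  after event 6 (t=27: INC bar by 1): {bar=-6, baz=-8}
  after event 7 (t=37: DEC foo by 8): {bar=-6, baz=-8, foo=-8}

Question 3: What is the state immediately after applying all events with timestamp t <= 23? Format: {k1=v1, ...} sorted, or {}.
Apply events with t <= 23 (5 events):
  after event 1 (t=3: DEL baz): {}
  after event 2 (t=5: SET baz = -3): {baz=-3}
  after event 3 (t=11: SET baz = -8): {baz=-8}
  after event 4 (t=19: DEC bar by 9): {bar=-9, baz=-8}
  after event 5 (t=22: SET bar = -7): {bar=-7, baz=-8}

Answer: {bar=-7, baz=-8}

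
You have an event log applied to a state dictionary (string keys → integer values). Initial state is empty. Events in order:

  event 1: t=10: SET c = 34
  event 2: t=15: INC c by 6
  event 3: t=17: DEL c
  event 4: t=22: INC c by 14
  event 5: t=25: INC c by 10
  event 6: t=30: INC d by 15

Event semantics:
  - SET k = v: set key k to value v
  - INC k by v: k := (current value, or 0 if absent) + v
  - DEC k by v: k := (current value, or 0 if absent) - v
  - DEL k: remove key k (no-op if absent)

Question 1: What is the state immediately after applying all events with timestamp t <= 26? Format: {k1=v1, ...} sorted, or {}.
Answer: {c=24}

Derivation:
Apply events with t <= 26 (5 events):
  after event 1 (t=10: SET c = 34): {c=34}
  after event 2 (t=15: INC c by 6): {c=40}
  after event 3 (t=17: DEL c): {}
  after event 4 (t=22: INC c by 14): {c=14}
  after event 5 (t=25: INC c by 10): {c=24}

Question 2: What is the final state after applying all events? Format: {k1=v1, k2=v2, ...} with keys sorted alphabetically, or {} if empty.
Answer: {c=24, d=15}

Derivation:
  after event 1 (t=10: SET c = 34): {c=34}
  after event 2 (t=15: INC c by 6): {c=40}
  after event 3 (t=17: DEL c): {}
  after event 4 (t=22: INC c by 14): {c=14}
  after event 5 (t=25: INC c by 10): {c=24}
  after event 6 (t=30: INC d by 15): {c=24, d=15}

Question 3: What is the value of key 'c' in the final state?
Answer: 24

Derivation:
Track key 'c' through all 6 events:
  event 1 (t=10: SET c = 34): c (absent) -> 34
  event 2 (t=15: INC c by 6): c 34 -> 40
  event 3 (t=17: DEL c): c 40 -> (absent)
  event 4 (t=22: INC c by 14): c (absent) -> 14
  event 5 (t=25: INC c by 10): c 14 -> 24
  event 6 (t=30: INC d by 15): c unchanged
Final: c = 24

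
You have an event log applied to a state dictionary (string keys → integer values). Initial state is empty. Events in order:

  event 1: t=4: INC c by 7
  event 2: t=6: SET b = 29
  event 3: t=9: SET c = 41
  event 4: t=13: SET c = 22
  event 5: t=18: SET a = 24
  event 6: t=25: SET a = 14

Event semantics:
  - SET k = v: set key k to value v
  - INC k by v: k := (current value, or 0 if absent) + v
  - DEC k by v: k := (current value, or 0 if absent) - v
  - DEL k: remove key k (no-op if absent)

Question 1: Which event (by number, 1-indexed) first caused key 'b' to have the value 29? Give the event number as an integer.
Answer: 2

Derivation:
Looking for first event where b becomes 29:
  event 2: b (absent) -> 29  <-- first match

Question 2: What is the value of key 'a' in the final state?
Answer: 14

Derivation:
Track key 'a' through all 6 events:
  event 1 (t=4: INC c by 7): a unchanged
  event 2 (t=6: SET b = 29): a unchanged
  event 3 (t=9: SET c = 41): a unchanged
  event 4 (t=13: SET c = 22): a unchanged
  event 5 (t=18: SET a = 24): a (absent) -> 24
  event 6 (t=25: SET a = 14): a 24 -> 14
Final: a = 14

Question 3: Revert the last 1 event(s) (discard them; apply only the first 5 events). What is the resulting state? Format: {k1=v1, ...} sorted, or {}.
Keep first 5 events (discard last 1):
  after event 1 (t=4: INC c by 7): {c=7}
  after event 2 (t=6: SET b = 29): {b=29, c=7}
  after event 3 (t=9: SET c = 41): {b=29, c=41}
  after event 4 (t=13: SET c = 22): {b=29, c=22}
  after event 5 (t=18: SET a = 24): {a=24, b=29, c=22}

Answer: {a=24, b=29, c=22}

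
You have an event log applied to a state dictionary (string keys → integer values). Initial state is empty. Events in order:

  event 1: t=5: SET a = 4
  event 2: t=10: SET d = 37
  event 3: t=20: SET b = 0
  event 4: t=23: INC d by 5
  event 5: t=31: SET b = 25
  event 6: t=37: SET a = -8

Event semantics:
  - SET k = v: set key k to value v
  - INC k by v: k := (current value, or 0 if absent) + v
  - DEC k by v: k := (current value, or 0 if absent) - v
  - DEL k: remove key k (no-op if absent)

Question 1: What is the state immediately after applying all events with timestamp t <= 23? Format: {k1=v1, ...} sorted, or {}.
Answer: {a=4, b=0, d=42}

Derivation:
Apply events with t <= 23 (4 events):
  after event 1 (t=5: SET a = 4): {a=4}
  after event 2 (t=10: SET d = 37): {a=4, d=37}
  after event 3 (t=20: SET b = 0): {a=4, b=0, d=37}
  after event 4 (t=23: INC d by 5): {a=4, b=0, d=42}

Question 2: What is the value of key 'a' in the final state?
Answer: -8

Derivation:
Track key 'a' through all 6 events:
  event 1 (t=5: SET a = 4): a (absent) -> 4
  event 2 (t=10: SET d = 37): a unchanged
  event 3 (t=20: SET b = 0): a unchanged
  event 4 (t=23: INC d by 5): a unchanged
  event 5 (t=31: SET b = 25): a unchanged
  event 6 (t=37: SET a = -8): a 4 -> -8
Final: a = -8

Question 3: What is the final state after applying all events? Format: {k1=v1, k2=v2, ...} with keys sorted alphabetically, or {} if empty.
Answer: {a=-8, b=25, d=42}

Derivation:
  after event 1 (t=5: SET a = 4): {a=4}
  after event 2 (t=10: SET d = 37): {a=4, d=37}
  after event 3 (t=20: SET b = 0): {a=4, b=0, d=37}
  after event 4 (t=23: INC d by 5): {a=4, b=0, d=42}
  after event 5 (t=31: SET b = 25): {a=4, b=25, d=42}
  after event 6 (t=37: SET a = -8): {a=-8, b=25, d=42}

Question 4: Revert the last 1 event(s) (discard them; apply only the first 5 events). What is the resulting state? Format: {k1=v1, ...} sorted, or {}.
Keep first 5 events (discard last 1):
  after event 1 (t=5: SET a = 4): {a=4}
  after event 2 (t=10: SET d = 37): {a=4, d=37}
  after event 3 (t=20: SET b = 0): {a=4, b=0, d=37}
  after event 4 (t=23: INC d by 5): {a=4, b=0, d=42}
  after event 5 (t=31: SET b = 25): {a=4, b=25, d=42}

Answer: {a=4, b=25, d=42}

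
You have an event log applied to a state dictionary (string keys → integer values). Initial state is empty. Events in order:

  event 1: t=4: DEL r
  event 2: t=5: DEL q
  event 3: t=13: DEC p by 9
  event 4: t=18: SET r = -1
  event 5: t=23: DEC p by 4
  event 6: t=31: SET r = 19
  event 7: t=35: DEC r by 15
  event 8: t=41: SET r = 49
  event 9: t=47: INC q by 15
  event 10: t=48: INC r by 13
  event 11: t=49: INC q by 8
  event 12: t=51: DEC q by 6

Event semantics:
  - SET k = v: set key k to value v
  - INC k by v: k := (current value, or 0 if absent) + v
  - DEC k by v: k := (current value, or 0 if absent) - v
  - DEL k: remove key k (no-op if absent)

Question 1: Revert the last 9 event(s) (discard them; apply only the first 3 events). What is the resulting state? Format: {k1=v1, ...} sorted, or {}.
Answer: {p=-9}

Derivation:
Keep first 3 events (discard last 9):
  after event 1 (t=4: DEL r): {}
  after event 2 (t=5: DEL q): {}
  after event 3 (t=13: DEC p by 9): {p=-9}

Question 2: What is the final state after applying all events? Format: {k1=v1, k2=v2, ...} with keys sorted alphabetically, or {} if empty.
  after event 1 (t=4: DEL r): {}
  after event 2 (t=5: DEL q): {}
  after event 3 (t=13: DEC p by 9): {p=-9}
  after event 4 (t=18: SET r = -1): {p=-9, r=-1}
  after event 5 (t=23: DEC p by 4): {p=-13, r=-1}
  after event 6 (t=31: SET r = 19): {p=-13, r=19}
  after event 7 (t=35: DEC r by 15): {p=-13, r=4}
  after event 8 (t=41: SET r = 49): {p=-13, r=49}
  after event 9 (t=47: INC q by 15): {p=-13, q=15, r=49}
  after event 10 (t=48: INC r by 13): {p=-13, q=15, r=62}
  after event 11 (t=49: INC q by 8): {p=-13, q=23, r=62}
  after event 12 (t=51: DEC q by 6): {p=-13, q=17, r=62}

Answer: {p=-13, q=17, r=62}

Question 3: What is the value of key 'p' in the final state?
Answer: -13

Derivation:
Track key 'p' through all 12 events:
  event 1 (t=4: DEL r): p unchanged
  event 2 (t=5: DEL q): p unchanged
  event 3 (t=13: DEC p by 9): p (absent) -> -9
  event 4 (t=18: SET r = -1): p unchanged
  event 5 (t=23: DEC p by 4): p -9 -> -13
  event 6 (t=31: SET r = 19): p unchanged
  event 7 (t=35: DEC r by 15): p unchanged
  event 8 (t=41: SET r = 49): p unchanged
  event 9 (t=47: INC q by 15): p unchanged
  event 10 (t=48: INC r by 13): p unchanged
  event 11 (t=49: INC q by 8): p unchanged
  event 12 (t=51: DEC q by 6): p unchanged
Final: p = -13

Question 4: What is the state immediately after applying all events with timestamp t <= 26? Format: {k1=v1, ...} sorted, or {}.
Apply events with t <= 26 (5 events):
  after event 1 (t=4: DEL r): {}
  after event 2 (t=5: DEL q): {}
  after event 3 (t=13: DEC p by 9): {p=-9}
  after event 4 (t=18: SET r = -1): {p=-9, r=-1}
  after event 5 (t=23: DEC p by 4): {p=-13, r=-1}

Answer: {p=-13, r=-1}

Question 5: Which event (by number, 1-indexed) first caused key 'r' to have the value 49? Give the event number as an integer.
Looking for first event where r becomes 49:
  event 4: r = -1
  event 5: r = -1
  event 6: r = 19
  event 7: r = 4
  event 8: r 4 -> 49  <-- first match

Answer: 8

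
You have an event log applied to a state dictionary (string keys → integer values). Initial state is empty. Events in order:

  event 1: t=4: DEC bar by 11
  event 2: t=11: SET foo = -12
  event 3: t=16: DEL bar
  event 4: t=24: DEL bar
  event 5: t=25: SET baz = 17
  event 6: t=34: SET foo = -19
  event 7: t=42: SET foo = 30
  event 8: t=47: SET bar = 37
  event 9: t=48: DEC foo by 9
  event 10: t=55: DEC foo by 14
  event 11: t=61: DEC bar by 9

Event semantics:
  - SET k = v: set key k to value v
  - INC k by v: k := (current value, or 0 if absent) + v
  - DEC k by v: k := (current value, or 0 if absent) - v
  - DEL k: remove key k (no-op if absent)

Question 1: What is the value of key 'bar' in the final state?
Answer: 28

Derivation:
Track key 'bar' through all 11 events:
  event 1 (t=4: DEC bar by 11): bar (absent) -> -11
  event 2 (t=11: SET foo = -12): bar unchanged
  event 3 (t=16: DEL bar): bar -11 -> (absent)
  event 4 (t=24: DEL bar): bar (absent) -> (absent)
  event 5 (t=25: SET baz = 17): bar unchanged
  event 6 (t=34: SET foo = -19): bar unchanged
  event 7 (t=42: SET foo = 30): bar unchanged
  event 8 (t=47: SET bar = 37): bar (absent) -> 37
  event 9 (t=48: DEC foo by 9): bar unchanged
  event 10 (t=55: DEC foo by 14): bar unchanged
  event 11 (t=61: DEC bar by 9): bar 37 -> 28
Final: bar = 28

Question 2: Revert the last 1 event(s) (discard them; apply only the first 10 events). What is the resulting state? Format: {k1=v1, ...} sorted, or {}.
Answer: {bar=37, baz=17, foo=7}

Derivation:
Keep first 10 events (discard last 1):
  after event 1 (t=4: DEC bar by 11): {bar=-11}
  after event 2 (t=11: SET foo = -12): {bar=-11, foo=-12}
  after event 3 (t=16: DEL bar): {foo=-12}
  after event 4 (t=24: DEL bar): {foo=-12}
  after event 5 (t=25: SET baz = 17): {baz=17, foo=-12}
  after event 6 (t=34: SET foo = -19): {baz=17, foo=-19}
  after event 7 (t=42: SET foo = 30): {baz=17, foo=30}
  after event 8 (t=47: SET bar = 37): {bar=37, baz=17, foo=30}
  after event 9 (t=48: DEC foo by 9): {bar=37, baz=17, foo=21}
  after event 10 (t=55: DEC foo by 14): {bar=37, baz=17, foo=7}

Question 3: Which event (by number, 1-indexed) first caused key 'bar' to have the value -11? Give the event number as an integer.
Looking for first event where bar becomes -11:
  event 1: bar (absent) -> -11  <-- first match

Answer: 1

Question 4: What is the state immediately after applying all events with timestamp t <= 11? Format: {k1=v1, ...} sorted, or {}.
Answer: {bar=-11, foo=-12}

Derivation:
Apply events with t <= 11 (2 events):
  after event 1 (t=4: DEC bar by 11): {bar=-11}
  after event 2 (t=11: SET foo = -12): {bar=-11, foo=-12}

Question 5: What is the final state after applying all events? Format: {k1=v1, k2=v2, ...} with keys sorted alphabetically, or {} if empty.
  after event 1 (t=4: DEC bar by 11): {bar=-11}
  after event 2 (t=11: SET foo = -12): {bar=-11, foo=-12}
  after event 3 (t=16: DEL bar): {foo=-12}
  after event 4 (t=24: DEL bar): {foo=-12}
  after event 5 (t=25: SET baz = 17): {baz=17, foo=-12}
  after event 6 (t=34: SET foo = -19): {baz=17, foo=-19}
  after event 7 (t=42: SET foo = 30): {baz=17, foo=30}
  after event 8 (t=47: SET bar = 37): {bar=37, baz=17, foo=30}
  after event 9 (t=48: DEC foo by 9): {bar=37, baz=17, foo=21}
  after event 10 (t=55: DEC foo by 14): {bar=37, baz=17, foo=7}
  after event 11 (t=61: DEC bar by 9): {bar=28, baz=17, foo=7}

Answer: {bar=28, baz=17, foo=7}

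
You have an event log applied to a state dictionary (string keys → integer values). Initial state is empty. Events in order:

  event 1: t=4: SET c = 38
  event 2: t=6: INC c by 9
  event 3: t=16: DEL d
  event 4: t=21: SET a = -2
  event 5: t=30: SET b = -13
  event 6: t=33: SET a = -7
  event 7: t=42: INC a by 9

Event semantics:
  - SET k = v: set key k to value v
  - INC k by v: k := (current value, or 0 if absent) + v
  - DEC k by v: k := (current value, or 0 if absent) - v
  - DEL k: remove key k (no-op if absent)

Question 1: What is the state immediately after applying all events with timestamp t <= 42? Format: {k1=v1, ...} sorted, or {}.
Apply events with t <= 42 (7 events):
  after event 1 (t=4: SET c = 38): {c=38}
  after event 2 (t=6: INC c by 9): {c=47}
  after event 3 (t=16: DEL d): {c=47}
  after event 4 (t=21: SET a = -2): {a=-2, c=47}
  after event 5 (t=30: SET b = -13): {a=-2, b=-13, c=47}
  after event 6 (t=33: SET a = -7): {a=-7, b=-13, c=47}
  after event 7 (t=42: INC a by 9): {a=2, b=-13, c=47}

Answer: {a=2, b=-13, c=47}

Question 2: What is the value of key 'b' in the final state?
Track key 'b' through all 7 events:
  event 1 (t=4: SET c = 38): b unchanged
  event 2 (t=6: INC c by 9): b unchanged
  event 3 (t=16: DEL d): b unchanged
  event 4 (t=21: SET a = -2): b unchanged
  event 5 (t=30: SET b = -13): b (absent) -> -13
  event 6 (t=33: SET a = -7): b unchanged
  event 7 (t=42: INC a by 9): b unchanged
Final: b = -13

Answer: -13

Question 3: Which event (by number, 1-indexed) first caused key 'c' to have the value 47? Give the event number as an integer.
Answer: 2

Derivation:
Looking for first event where c becomes 47:
  event 1: c = 38
  event 2: c 38 -> 47  <-- first match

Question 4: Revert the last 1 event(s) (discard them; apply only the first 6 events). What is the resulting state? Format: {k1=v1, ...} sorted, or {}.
Keep first 6 events (discard last 1):
  after event 1 (t=4: SET c = 38): {c=38}
  after event 2 (t=6: INC c by 9): {c=47}
  after event 3 (t=16: DEL d): {c=47}
  after event 4 (t=21: SET a = -2): {a=-2, c=47}
  after event 5 (t=30: SET b = -13): {a=-2, b=-13, c=47}
  after event 6 (t=33: SET a = -7): {a=-7, b=-13, c=47}

Answer: {a=-7, b=-13, c=47}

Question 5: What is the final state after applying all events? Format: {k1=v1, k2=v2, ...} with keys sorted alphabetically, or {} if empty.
Answer: {a=2, b=-13, c=47}

Derivation:
  after event 1 (t=4: SET c = 38): {c=38}
  after event 2 (t=6: INC c by 9): {c=47}
  after event 3 (t=16: DEL d): {c=47}
  after event 4 (t=21: SET a = -2): {a=-2, c=47}
  after event 5 (t=30: SET b = -13): {a=-2, b=-13, c=47}
  after event 6 (t=33: SET a = -7): {a=-7, b=-13, c=47}
  after event 7 (t=42: INC a by 9): {a=2, b=-13, c=47}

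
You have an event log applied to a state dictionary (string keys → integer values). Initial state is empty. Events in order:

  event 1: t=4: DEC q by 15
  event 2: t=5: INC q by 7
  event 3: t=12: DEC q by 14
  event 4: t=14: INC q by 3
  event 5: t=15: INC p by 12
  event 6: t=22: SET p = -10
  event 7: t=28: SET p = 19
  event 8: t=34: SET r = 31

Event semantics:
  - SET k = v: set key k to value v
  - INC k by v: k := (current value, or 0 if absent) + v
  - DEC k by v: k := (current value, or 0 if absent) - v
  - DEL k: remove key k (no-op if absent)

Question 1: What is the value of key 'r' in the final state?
Track key 'r' through all 8 events:
  event 1 (t=4: DEC q by 15): r unchanged
  event 2 (t=5: INC q by 7): r unchanged
  event 3 (t=12: DEC q by 14): r unchanged
  event 4 (t=14: INC q by 3): r unchanged
  event 5 (t=15: INC p by 12): r unchanged
  event 6 (t=22: SET p = -10): r unchanged
  event 7 (t=28: SET p = 19): r unchanged
  event 8 (t=34: SET r = 31): r (absent) -> 31
Final: r = 31

Answer: 31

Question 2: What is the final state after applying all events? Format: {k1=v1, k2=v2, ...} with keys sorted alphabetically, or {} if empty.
  after event 1 (t=4: DEC q by 15): {q=-15}
  after event 2 (t=5: INC q by 7): {q=-8}
  after event 3 (t=12: DEC q by 14): {q=-22}
  after event 4 (t=14: INC q by 3): {q=-19}
  after event 5 (t=15: INC p by 12): {p=12, q=-19}
  after event 6 (t=22: SET p = -10): {p=-10, q=-19}
  after event 7 (t=28: SET p = 19): {p=19, q=-19}
  after event 8 (t=34: SET r = 31): {p=19, q=-19, r=31}

Answer: {p=19, q=-19, r=31}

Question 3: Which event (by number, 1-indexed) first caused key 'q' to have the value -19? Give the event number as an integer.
Looking for first event where q becomes -19:
  event 1: q = -15
  event 2: q = -8
  event 3: q = -22
  event 4: q -22 -> -19  <-- first match

Answer: 4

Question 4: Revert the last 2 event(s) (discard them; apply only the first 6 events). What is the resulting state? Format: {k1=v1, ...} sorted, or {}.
Keep first 6 events (discard last 2):
  after event 1 (t=4: DEC q by 15): {q=-15}
  after event 2 (t=5: INC q by 7): {q=-8}
  after event 3 (t=12: DEC q by 14): {q=-22}
  after event 4 (t=14: INC q by 3): {q=-19}
  after event 5 (t=15: INC p by 12): {p=12, q=-19}
  after event 6 (t=22: SET p = -10): {p=-10, q=-19}

Answer: {p=-10, q=-19}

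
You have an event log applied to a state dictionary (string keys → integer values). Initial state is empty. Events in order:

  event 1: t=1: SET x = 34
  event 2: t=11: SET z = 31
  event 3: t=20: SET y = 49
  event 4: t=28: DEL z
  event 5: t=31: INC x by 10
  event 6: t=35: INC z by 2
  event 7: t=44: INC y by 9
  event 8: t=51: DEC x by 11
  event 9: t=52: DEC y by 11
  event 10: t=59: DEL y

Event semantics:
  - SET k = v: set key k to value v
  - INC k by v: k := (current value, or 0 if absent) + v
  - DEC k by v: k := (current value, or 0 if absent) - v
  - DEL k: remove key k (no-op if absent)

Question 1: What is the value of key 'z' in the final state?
Answer: 2

Derivation:
Track key 'z' through all 10 events:
  event 1 (t=1: SET x = 34): z unchanged
  event 2 (t=11: SET z = 31): z (absent) -> 31
  event 3 (t=20: SET y = 49): z unchanged
  event 4 (t=28: DEL z): z 31 -> (absent)
  event 5 (t=31: INC x by 10): z unchanged
  event 6 (t=35: INC z by 2): z (absent) -> 2
  event 7 (t=44: INC y by 9): z unchanged
  event 8 (t=51: DEC x by 11): z unchanged
  event 9 (t=52: DEC y by 11): z unchanged
  event 10 (t=59: DEL y): z unchanged
Final: z = 2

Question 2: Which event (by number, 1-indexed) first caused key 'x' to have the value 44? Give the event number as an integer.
Answer: 5

Derivation:
Looking for first event where x becomes 44:
  event 1: x = 34
  event 2: x = 34
  event 3: x = 34
  event 4: x = 34
  event 5: x 34 -> 44  <-- first match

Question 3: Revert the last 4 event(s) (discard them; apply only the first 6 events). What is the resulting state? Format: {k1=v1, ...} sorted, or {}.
Keep first 6 events (discard last 4):
  after event 1 (t=1: SET x = 34): {x=34}
  after event 2 (t=11: SET z = 31): {x=34, z=31}
  after event 3 (t=20: SET y = 49): {x=34, y=49, z=31}
  after event 4 (t=28: DEL z): {x=34, y=49}
  after event 5 (t=31: INC x by 10): {x=44, y=49}
  after event 6 (t=35: INC z by 2): {x=44, y=49, z=2}

Answer: {x=44, y=49, z=2}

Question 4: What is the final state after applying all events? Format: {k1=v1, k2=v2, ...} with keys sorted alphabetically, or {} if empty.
  after event 1 (t=1: SET x = 34): {x=34}
  after event 2 (t=11: SET z = 31): {x=34, z=31}
  after event 3 (t=20: SET y = 49): {x=34, y=49, z=31}
  after event 4 (t=28: DEL z): {x=34, y=49}
  after event 5 (t=31: INC x by 10): {x=44, y=49}
  after event 6 (t=35: INC z by 2): {x=44, y=49, z=2}
  after event 7 (t=44: INC y by 9): {x=44, y=58, z=2}
  after event 8 (t=51: DEC x by 11): {x=33, y=58, z=2}
  after event 9 (t=52: DEC y by 11): {x=33, y=47, z=2}
  after event 10 (t=59: DEL y): {x=33, z=2}

Answer: {x=33, z=2}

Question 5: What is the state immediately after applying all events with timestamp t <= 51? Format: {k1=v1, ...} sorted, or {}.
Answer: {x=33, y=58, z=2}

Derivation:
Apply events with t <= 51 (8 events):
  after event 1 (t=1: SET x = 34): {x=34}
  after event 2 (t=11: SET z = 31): {x=34, z=31}
  after event 3 (t=20: SET y = 49): {x=34, y=49, z=31}
  after event 4 (t=28: DEL z): {x=34, y=49}
  after event 5 (t=31: INC x by 10): {x=44, y=49}
  after event 6 (t=35: INC z by 2): {x=44, y=49, z=2}
  after event 7 (t=44: INC y by 9): {x=44, y=58, z=2}
  after event 8 (t=51: DEC x by 11): {x=33, y=58, z=2}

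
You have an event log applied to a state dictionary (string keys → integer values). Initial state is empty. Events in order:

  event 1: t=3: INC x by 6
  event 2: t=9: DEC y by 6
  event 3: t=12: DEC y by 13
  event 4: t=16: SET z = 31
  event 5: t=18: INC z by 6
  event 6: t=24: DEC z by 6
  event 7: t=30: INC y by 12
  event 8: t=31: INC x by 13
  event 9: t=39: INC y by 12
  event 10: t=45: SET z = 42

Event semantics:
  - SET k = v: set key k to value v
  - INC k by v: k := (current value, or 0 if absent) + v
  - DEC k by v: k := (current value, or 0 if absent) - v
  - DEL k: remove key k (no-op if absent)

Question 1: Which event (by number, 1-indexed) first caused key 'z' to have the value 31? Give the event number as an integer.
Answer: 4

Derivation:
Looking for first event where z becomes 31:
  event 4: z (absent) -> 31  <-- first match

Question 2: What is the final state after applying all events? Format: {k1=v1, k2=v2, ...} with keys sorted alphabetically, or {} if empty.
Answer: {x=19, y=5, z=42}

Derivation:
  after event 1 (t=3: INC x by 6): {x=6}
  after event 2 (t=9: DEC y by 6): {x=6, y=-6}
  after event 3 (t=12: DEC y by 13): {x=6, y=-19}
  after event 4 (t=16: SET z = 31): {x=6, y=-19, z=31}
  after event 5 (t=18: INC z by 6): {x=6, y=-19, z=37}
  after event 6 (t=24: DEC z by 6): {x=6, y=-19, z=31}
  after event 7 (t=30: INC y by 12): {x=6, y=-7, z=31}
  after event 8 (t=31: INC x by 13): {x=19, y=-7, z=31}
  after event 9 (t=39: INC y by 12): {x=19, y=5, z=31}
  after event 10 (t=45: SET z = 42): {x=19, y=5, z=42}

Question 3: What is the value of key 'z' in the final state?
Track key 'z' through all 10 events:
  event 1 (t=3: INC x by 6): z unchanged
  event 2 (t=9: DEC y by 6): z unchanged
  event 3 (t=12: DEC y by 13): z unchanged
  event 4 (t=16: SET z = 31): z (absent) -> 31
  event 5 (t=18: INC z by 6): z 31 -> 37
  event 6 (t=24: DEC z by 6): z 37 -> 31
  event 7 (t=30: INC y by 12): z unchanged
  event 8 (t=31: INC x by 13): z unchanged
  event 9 (t=39: INC y by 12): z unchanged
  event 10 (t=45: SET z = 42): z 31 -> 42
Final: z = 42

Answer: 42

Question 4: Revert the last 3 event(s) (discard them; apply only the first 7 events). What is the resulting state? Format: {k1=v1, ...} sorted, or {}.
Answer: {x=6, y=-7, z=31}

Derivation:
Keep first 7 events (discard last 3):
  after event 1 (t=3: INC x by 6): {x=6}
  after event 2 (t=9: DEC y by 6): {x=6, y=-6}
  after event 3 (t=12: DEC y by 13): {x=6, y=-19}
  after event 4 (t=16: SET z = 31): {x=6, y=-19, z=31}
  after event 5 (t=18: INC z by 6): {x=6, y=-19, z=37}
  after event 6 (t=24: DEC z by 6): {x=6, y=-19, z=31}
  after event 7 (t=30: INC y by 12): {x=6, y=-7, z=31}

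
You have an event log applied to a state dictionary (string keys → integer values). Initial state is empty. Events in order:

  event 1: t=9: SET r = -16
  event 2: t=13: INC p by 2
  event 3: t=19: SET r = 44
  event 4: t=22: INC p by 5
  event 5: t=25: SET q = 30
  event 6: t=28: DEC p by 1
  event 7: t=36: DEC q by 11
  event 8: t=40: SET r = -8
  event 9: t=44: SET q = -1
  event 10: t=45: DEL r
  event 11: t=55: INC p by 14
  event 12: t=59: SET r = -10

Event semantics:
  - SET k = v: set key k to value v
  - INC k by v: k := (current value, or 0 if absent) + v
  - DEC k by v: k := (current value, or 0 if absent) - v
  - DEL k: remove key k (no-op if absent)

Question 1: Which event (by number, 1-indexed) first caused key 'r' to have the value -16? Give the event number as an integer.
Answer: 1

Derivation:
Looking for first event where r becomes -16:
  event 1: r (absent) -> -16  <-- first match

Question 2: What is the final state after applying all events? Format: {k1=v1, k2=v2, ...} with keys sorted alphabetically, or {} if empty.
  after event 1 (t=9: SET r = -16): {r=-16}
  after event 2 (t=13: INC p by 2): {p=2, r=-16}
  after event 3 (t=19: SET r = 44): {p=2, r=44}
  after event 4 (t=22: INC p by 5): {p=7, r=44}
  after event 5 (t=25: SET q = 30): {p=7, q=30, r=44}
  after event 6 (t=28: DEC p by 1): {p=6, q=30, r=44}
  after event 7 (t=36: DEC q by 11): {p=6, q=19, r=44}
  after event 8 (t=40: SET r = -8): {p=6, q=19, r=-8}
  after event 9 (t=44: SET q = -1): {p=6, q=-1, r=-8}
  after event 10 (t=45: DEL r): {p=6, q=-1}
  after event 11 (t=55: INC p by 14): {p=20, q=-1}
  after event 12 (t=59: SET r = -10): {p=20, q=-1, r=-10}

Answer: {p=20, q=-1, r=-10}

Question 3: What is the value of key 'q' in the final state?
Track key 'q' through all 12 events:
  event 1 (t=9: SET r = -16): q unchanged
  event 2 (t=13: INC p by 2): q unchanged
  event 3 (t=19: SET r = 44): q unchanged
  event 4 (t=22: INC p by 5): q unchanged
  event 5 (t=25: SET q = 30): q (absent) -> 30
  event 6 (t=28: DEC p by 1): q unchanged
  event 7 (t=36: DEC q by 11): q 30 -> 19
  event 8 (t=40: SET r = -8): q unchanged
  event 9 (t=44: SET q = -1): q 19 -> -1
  event 10 (t=45: DEL r): q unchanged
  event 11 (t=55: INC p by 14): q unchanged
  event 12 (t=59: SET r = -10): q unchanged
Final: q = -1

Answer: -1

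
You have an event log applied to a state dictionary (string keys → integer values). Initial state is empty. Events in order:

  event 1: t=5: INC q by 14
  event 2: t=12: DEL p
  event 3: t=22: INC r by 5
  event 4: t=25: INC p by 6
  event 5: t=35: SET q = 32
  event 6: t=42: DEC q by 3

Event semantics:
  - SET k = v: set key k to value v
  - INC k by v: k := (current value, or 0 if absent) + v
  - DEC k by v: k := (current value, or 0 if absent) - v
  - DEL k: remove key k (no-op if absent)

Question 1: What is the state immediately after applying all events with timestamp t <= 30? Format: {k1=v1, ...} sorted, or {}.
Apply events with t <= 30 (4 events):
  after event 1 (t=5: INC q by 14): {q=14}
  after event 2 (t=12: DEL p): {q=14}
  after event 3 (t=22: INC r by 5): {q=14, r=5}
  after event 4 (t=25: INC p by 6): {p=6, q=14, r=5}

Answer: {p=6, q=14, r=5}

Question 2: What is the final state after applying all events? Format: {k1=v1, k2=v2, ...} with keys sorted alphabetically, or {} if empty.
Answer: {p=6, q=29, r=5}

Derivation:
  after event 1 (t=5: INC q by 14): {q=14}
  after event 2 (t=12: DEL p): {q=14}
  after event 3 (t=22: INC r by 5): {q=14, r=5}
  after event 4 (t=25: INC p by 6): {p=6, q=14, r=5}
  after event 5 (t=35: SET q = 32): {p=6, q=32, r=5}
  after event 6 (t=42: DEC q by 3): {p=6, q=29, r=5}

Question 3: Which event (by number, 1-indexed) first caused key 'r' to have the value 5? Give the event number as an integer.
Looking for first event where r becomes 5:
  event 3: r (absent) -> 5  <-- first match

Answer: 3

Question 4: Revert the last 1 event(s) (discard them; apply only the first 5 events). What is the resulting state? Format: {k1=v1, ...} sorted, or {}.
Keep first 5 events (discard last 1):
  after event 1 (t=5: INC q by 14): {q=14}
  after event 2 (t=12: DEL p): {q=14}
  after event 3 (t=22: INC r by 5): {q=14, r=5}
  after event 4 (t=25: INC p by 6): {p=6, q=14, r=5}
  after event 5 (t=35: SET q = 32): {p=6, q=32, r=5}

Answer: {p=6, q=32, r=5}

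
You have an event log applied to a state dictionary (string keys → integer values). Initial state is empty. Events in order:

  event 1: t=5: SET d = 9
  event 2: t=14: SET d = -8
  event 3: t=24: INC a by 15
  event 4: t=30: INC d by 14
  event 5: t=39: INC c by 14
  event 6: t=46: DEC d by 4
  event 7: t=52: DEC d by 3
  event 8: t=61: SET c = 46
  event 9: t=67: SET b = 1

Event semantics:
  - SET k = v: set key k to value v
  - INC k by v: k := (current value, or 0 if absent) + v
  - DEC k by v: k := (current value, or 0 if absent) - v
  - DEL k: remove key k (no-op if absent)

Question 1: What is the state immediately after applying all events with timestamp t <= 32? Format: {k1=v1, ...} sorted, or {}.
Apply events with t <= 32 (4 events):
  after event 1 (t=5: SET d = 9): {d=9}
  after event 2 (t=14: SET d = -8): {d=-8}
  after event 3 (t=24: INC a by 15): {a=15, d=-8}
  after event 4 (t=30: INC d by 14): {a=15, d=6}

Answer: {a=15, d=6}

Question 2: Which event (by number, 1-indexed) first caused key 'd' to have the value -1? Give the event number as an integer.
Answer: 7

Derivation:
Looking for first event where d becomes -1:
  event 1: d = 9
  event 2: d = -8
  event 3: d = -8
  event 4: d = 6
  event 5: d = 6
  event 6: d = 2
  event 7: d 2 -> -1  <-- first match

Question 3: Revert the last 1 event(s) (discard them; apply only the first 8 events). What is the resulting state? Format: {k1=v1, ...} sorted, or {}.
Answer: {a=15, c=46, d=-1}

Derivation:
Keep first 8 events (discard last 1):
  after event 1 (t=5: SET d = 9): {d=9}
  after event 2 (t=14: SET d = -8): {d=-8}
  after event 3 (t=24: INC a by 15): {a=15, d=-8}
  after event 4 (t=30: INC d by 14): {a=15, d=6}
  after event 5 (t=39: INC c by 14): {a=15, c=14, d=6}
  after event 6 (t=46: DEC d by 4): {a=15, c=14, d=2}
  after event 7 (t=52: DEC d by 3): {a=15, c=14, d=-1}
  after event 8 (t=61: SET c = 46): {a=15, c=46, d=-1}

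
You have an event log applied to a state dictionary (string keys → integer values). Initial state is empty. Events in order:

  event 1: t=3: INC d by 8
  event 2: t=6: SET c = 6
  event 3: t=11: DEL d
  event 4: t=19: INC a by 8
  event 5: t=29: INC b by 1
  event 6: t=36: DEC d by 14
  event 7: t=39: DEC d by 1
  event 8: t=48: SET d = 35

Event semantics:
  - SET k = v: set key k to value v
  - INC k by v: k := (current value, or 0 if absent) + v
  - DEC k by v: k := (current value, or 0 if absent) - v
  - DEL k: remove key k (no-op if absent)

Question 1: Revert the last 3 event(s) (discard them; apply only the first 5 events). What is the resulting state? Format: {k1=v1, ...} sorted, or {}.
Answer: {a=8, b=1, c=6}

Derivation:
Keep first 5 events (discard last 3):
  after event 1 (t=3: INC d by 8): {d=8}
  after event 2 (t=6: SET c = 6): {c=6, d=8}
  after event 3 (t=11: DEL d): {c=6}
  after event 4 (t=19: INC a by 8): {a=8, c=6}
  after event 5 (t=29: INC b by 1): {a=8, b=1, c=6}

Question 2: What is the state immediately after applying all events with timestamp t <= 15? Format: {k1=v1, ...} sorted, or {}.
Apply events with t <= 15 (3 events):
  after event 1 (t=3: INC d by 8): {d=8}
  after event 2 (t=6: SET c = 6): {c=6, d=8}
  after event 3 (t=11: DEL d): {c=6}

Answer: {c=6}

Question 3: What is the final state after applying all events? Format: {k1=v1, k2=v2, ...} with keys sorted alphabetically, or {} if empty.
  after event 1 (t=3: INC d by 8): {d=8}
  after event 2 (t=6: SET c = 6): {c=6, d=8}
  after event 3 (t=11: DEL d): {c=6}
  after event 4 (t=19: INC a by 8): {a=8, c=6}
  after event 5 (t=29: INC b by 1): {a=8, b=1, c=6}
  after event 6 (t=36: DEC d by 14): {a=8, b=1, c=6, d=-14}
  after event 7 (t=39: DEC d by 1): {a=8, b=1, c=6, d=-15}
  after event 8 (t=48: SET d = 35): {a=8, b=1, c=6, d=35}

Answer: {a=8, b=1, c=6, d=35}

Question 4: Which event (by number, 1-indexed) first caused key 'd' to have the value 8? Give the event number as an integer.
Answer: 1

Derivation:
Looking for first event where d becomes 8:
  event 1: d (absent) -> 8  <-- first match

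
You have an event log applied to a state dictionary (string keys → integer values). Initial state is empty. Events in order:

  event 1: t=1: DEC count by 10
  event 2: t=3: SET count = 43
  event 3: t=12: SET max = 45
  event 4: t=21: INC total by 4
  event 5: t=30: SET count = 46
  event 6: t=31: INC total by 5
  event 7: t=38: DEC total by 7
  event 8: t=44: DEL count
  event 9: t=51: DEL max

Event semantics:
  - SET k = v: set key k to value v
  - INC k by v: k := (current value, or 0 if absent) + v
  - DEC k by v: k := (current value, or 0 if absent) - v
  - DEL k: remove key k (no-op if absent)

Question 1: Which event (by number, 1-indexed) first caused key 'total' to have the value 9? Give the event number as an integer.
Looking for first event where total becomes 9:
  event 4: total = 4
  event 5: total = 4
  event 6: total 4 -> 9  <-- first match

Answer: 6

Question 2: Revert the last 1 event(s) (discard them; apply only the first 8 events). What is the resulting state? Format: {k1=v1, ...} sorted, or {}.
Answer: {max=45, total=2}

Derivation:
Keep first 8 events (discard last 1):
  after event 1 (t=1: DEC count by 10): {count=-10}
  after event 2 (t=3: SET count = 43): {count=43}
  after event 3 (t=12: SET max = 45): {count=43, max=45}
  after event 4 (t=21: INC total by 4): {count=43, max=45, total=4}
  after event 5 (t=30: SET count = 46): {count=46, max=45, total=4}
  after event 6 (t=31: INC total by 5): {count=46, max=45, total=9}
  after event 7 (t=38: DEC total by 7): {count=46, max=45, total=2}
  after event 8 (t=44: DEL count): {max=45, total=2}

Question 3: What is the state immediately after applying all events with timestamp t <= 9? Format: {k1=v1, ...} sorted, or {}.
Answer: {count=43}

Derivation:
Apply events with t <= 9 (2 events):
  after event 1 (t=1: DEC count by 10): {count=-10}
  after event 2 (t=3: SET count = 43): {count=43}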